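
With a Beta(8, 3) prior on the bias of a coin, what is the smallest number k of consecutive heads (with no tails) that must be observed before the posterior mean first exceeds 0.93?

k = 32

After k heads and 0 tails the posterior is Beta(8+k, 3), with mean (8+k)/(8+3+k).
Set (8+k)/(11+k) > 0.93 and solve: k > (0.93·11 − 8)/(1 − 0.93) = 31.857.
The smallest integer exceeding 31.857 is 32.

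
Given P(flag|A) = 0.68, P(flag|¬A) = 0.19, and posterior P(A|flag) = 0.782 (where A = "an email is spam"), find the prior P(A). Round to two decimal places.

P(A) = 0.50

Bayes' rule in odds form gives O(A|E) = O(A)·[P(E|A)/P(E|¬A)], hence O(A) = O(A|E)/LR.
Posterior odds = 0.782/(1−0.782) = 3.5872. LR = 0.68/0.19 = 3.5789.
Prior odds = 3.5872/3.5789 = 1.0023, so P(A) = 1.0023/(1+1.0023) ≈ 0.50.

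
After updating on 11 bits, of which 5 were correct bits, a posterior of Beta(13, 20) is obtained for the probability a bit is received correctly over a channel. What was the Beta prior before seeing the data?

Beta is conjugate to the binomial likelihood: posterior = Beta(a+s, b+f).
Subtract the data counts: 13−5=8, 20−6=14.

Beta(8, 14)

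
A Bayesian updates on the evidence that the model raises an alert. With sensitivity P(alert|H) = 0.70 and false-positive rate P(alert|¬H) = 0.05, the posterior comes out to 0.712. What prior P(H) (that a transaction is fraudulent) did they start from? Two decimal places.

P(H) = 0.15

In odds form, posterior odds = prior odds × likelihood ratio, so prior odds = posterior odds ÷ LR.
Posterior odds = 0.712/(1−0.712) = 2.4722. LR = 0.70/0.05 = 14.0000.
Prior odds = 2.4722/14.0000 = 0.1766, so P(H) = 0.1766/(1+0.1766) ≈ 0.15.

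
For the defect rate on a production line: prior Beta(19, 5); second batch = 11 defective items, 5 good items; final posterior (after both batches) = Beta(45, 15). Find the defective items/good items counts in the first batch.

15 defective items and 5 good items

Because Beta–binomial updating is additive in the counts, the combined data contributed (α_post−α_prior, β_post−β_prior) successes and failures.
Total across both batches: 45−19=26 defective items, 15−5=10 good items.
Subtract the second batch: 26−11=15 defective items and 10−5=5 good items.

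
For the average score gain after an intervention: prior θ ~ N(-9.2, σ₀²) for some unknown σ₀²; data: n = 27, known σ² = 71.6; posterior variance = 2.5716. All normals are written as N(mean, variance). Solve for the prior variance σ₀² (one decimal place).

σ₀² = 85.0

Posterior precision equals prior precision plus data precision: 1/σ_n² = 1/σ₀² + n/σ².
So 1/σ₀² = 1/2.5716 − 27/71.6 = 0.388863 − 0.377095 = 0.011768.
Hence σ₀² = 1/0.011768 ≈ 85.0.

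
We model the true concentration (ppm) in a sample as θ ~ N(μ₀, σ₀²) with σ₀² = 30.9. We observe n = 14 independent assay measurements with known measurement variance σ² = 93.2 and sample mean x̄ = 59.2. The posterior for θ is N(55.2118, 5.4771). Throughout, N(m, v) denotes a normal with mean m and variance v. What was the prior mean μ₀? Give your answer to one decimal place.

μ₀ = 36.7

With known observation variance, the Normal–Normal posterior has precision τ_n = τ₀ + n/σ² and mean μ_n = (τ₀μ₀ + (n/σ²)x̄)/τ_n.
Here τ₀ = 1/30.9 = 0.032362 and τ_data = 14/93.2 = 0.150215, so τ_n = 0.182577.
Rearranging for μ₀: μ₀ = (μ_n·τ_n − τ_data·x̄)/τ₀ = (55.2118·0.182577 − 0.150215·59.2) / 0.032362 = 1.187677/0.032362 ≈ 36.7.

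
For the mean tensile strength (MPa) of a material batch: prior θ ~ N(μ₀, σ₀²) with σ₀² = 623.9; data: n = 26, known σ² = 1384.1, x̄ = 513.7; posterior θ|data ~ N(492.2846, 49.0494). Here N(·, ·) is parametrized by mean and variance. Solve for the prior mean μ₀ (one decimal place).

μ₀ = 241.3

The posterior mean is a precision-weighted average: μ_n = (τ₀μ₀ + τ_data·x̄)/(τ₀+τ_data), with τ₀=1/σ₀² and τ_data=n/σ².
Here τ₀ = 1/623.9 = 0.001603 and τ_data = 26/1384.1 = 0.018785, so τ_n = 0.020388.
Rearranging for μ₀: μ₀ = (μ_n·τ_n − τ_data·x̄)/τ₀ = (492.2846·0.020388 − 0.018785·513.7) / 0.001603 = 0.386844/0.001603 ≈ 241.3.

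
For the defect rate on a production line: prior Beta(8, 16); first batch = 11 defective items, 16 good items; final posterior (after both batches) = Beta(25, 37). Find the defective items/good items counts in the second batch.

6 defective items and 5 good items

Sequential conjugate updates are equivalent to a single update on the pooled data, so total successes = posterior α − prior α and total failures = posterior β − prior β.
Total across both batches: 25−8=17 defective items, 37−16=21 good items.
Subtract the first batch: 17−11=6 defective items and 21−16=5 good items.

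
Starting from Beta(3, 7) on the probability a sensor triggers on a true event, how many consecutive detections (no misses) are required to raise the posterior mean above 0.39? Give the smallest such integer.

k = 2

After k detections and 0 misses the posterior is Beta(3+k, 7), with mean (3+k)/(3+7+k).
Set (3+k)/(10+k) > 0.39 and solve: k > (0.39·10 − 3)/(1 − 0.39) = 1.475.
The smallest integer exceeding 1.475 is 2.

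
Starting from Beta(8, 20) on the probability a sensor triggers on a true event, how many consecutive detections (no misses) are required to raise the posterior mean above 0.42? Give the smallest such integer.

k = 7

After k detections and 0 misses the posterior is Beta(8+k, 20), with mean (8+k)/(8+20+k).
Set (8+k)/(28+k) > 0.42 and solve: k > (0.42·28 − 8)/(1 − 0.42) = 6.483.
The smallest integer exceeding 6.483 is 7.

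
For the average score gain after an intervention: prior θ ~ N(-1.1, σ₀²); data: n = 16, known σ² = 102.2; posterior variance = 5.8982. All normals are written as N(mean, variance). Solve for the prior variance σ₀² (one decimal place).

Posterior precision equals prior precision plus data precision: 1/σ_n² = 1/σ₀² + n/σ².
So 1/σ₀² = 1/5.8982 − 16/102.2 = 0.169543 − 0.156556 = 0.012987.
Hence σ₀² = 1/0.012987 ≈ 77.0.

σ₀² = 77.0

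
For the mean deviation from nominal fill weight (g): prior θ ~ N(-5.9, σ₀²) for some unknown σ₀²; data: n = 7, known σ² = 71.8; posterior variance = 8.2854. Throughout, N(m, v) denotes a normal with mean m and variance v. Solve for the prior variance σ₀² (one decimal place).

Posterior precision equals prior precision plus data precision: 1/σ_n² = 1/σ₀² + n/σ².
So 1/σ₀² = 1/8.2854 − 7/71.8 = 0.120694 − 0.097493 = 0.023201.
Hence σ₀² = 1/0.023201 ≈ 43.1.

σ₀² = 43.1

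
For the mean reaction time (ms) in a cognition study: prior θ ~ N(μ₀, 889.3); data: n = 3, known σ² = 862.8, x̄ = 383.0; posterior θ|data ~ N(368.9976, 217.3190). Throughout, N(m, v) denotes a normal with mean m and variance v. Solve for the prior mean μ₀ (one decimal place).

With known observation variance, the Normal–Normal posterior has precision τ_n = τ₀ + n/σ² and mean μ_n = (τ₀μ₀ + (n/σ²)x̄)/τ_n.
Here τ₀ = 1/889.3 = 0.001124 and τ_data = 3/862.8 = 0.003477, so τ_n = 0.004601.
Rearranging for μ₀: μ₀ = (μ_n·τ_n − τ_data·x̄)/τ₀ = (368.9976·0.004601 − 0.003477·383.0) / 0.001124 = 0.366067/0.001124 ≈ 325.7.

μ₀ = 325.7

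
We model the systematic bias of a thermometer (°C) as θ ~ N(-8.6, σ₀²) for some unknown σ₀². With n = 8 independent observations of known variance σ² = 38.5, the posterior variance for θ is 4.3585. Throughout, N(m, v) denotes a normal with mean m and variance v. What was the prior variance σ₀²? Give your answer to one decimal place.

For the Normal–Normal model with known σ², precisions add: τ_n = τ₀ + n/σ².
So 1/σ₀² = 1/4.3585 − 8/38.5 = 0.229437 − 0.207792 = 0.021645.
Hence σ₀² = 1/0.021645 ≈ 46.2.

σ₀² = 46.2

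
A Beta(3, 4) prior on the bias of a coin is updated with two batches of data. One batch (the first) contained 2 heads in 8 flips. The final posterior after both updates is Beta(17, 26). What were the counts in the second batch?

12 heads and 16 tails

Sequential conjugate updates are equivalent to a single update on the pooled data, so total successes = posterior α − prior α and total failures = posterior β − prior β.
Total across both batches: 17−3=14 heads, 26−4=22 tails.
Subtract the first batch: 14−2=12 heads and 22−6=16 tails.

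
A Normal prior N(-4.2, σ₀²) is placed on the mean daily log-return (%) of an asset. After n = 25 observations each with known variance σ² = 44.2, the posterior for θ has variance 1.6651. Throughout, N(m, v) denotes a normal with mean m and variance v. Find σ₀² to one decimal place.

σ₀² = 28.6

For the Normal–Normal model with known σ², precisions add: τ_n = τ₀ + n/σ².
So 1/σ₀² = 1/1.6651 − 25/44.2 = 0.600565 − 0.565611 = 0.034954.
Hence σ₀² = 1/0.034954 ≈ 28.6.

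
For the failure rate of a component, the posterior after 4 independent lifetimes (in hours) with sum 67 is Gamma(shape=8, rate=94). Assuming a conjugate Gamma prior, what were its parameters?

Gamma(shape=4, rate=27)

Gamma–exponential conjugacy: posterior shape = α + n, posterior rate = β + Σtᵢ.
So α = 8 − 4 = 4 and β = 94 − 67 = 27.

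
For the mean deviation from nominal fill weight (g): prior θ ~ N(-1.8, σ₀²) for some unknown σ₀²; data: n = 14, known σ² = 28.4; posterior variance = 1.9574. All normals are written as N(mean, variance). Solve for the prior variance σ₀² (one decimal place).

σ₀² = 55.8

For the Normal–Normal model with known σ², precisions add: τ_n = τ₀ + n/σ².
So 1/σ₀² = 1/1.9574 − 14/28.4 = 0.510882 − 0.492958 = 0.017924.
Hence σ₀² = 1/0.017924 ≈ 55.8.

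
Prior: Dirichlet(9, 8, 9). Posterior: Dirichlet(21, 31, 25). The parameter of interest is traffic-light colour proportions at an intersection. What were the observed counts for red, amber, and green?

counts (12, 23, 16)

For a Dirichlet(α) prior with multinomial counts c, the posterior is Dirichlet(α + c) componentwise.
Counts are posterior − prior componentwise: 21−9=12, 31−8=23, 25−9=16.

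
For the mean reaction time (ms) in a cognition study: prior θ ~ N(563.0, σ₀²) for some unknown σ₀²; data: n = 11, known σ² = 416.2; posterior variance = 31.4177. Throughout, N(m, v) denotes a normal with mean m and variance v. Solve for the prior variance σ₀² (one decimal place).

σ₀² = 185.2

Posterior precision equals prior precision plus data precision: 1/σ_n² = 1/σ₀² + n/σ².
So 1/σ₀² = 1/31.4177 − 11/416.2 = 0.031829 − 0.026430 = 0.005399.
Hence σ₀² = 1/0.005399 ≈ 185.2.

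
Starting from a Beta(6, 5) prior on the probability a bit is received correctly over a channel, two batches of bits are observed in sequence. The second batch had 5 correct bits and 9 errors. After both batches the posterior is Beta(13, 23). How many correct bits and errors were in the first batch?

Because Beta–binomial updating is additive in the counts, the combined data contributed (α_post−α_prior, β_post−β_prior) successes and failures.
Total across both batches: 13−6=7 correct bits, 23−5=18 errors.
Subtract the second batch: 7−5=2 correct bits and 18−9=9 errors.

2 correct bits and 9 errors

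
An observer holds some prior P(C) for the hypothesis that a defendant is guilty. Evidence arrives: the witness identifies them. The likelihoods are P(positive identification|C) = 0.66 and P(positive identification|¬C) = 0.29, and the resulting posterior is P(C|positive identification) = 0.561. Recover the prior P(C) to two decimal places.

P(C) = 0.36

In odds form, posterior odds = prior odds × likelihood ratio, so prior odds = posterior odds ÷ LR.
Posterior odds = 0.561/(1−0.561) = 1.2779. LR = 0.66/0.29 = 2.2759.
Prior odds = 1.2779/2.2759 = 0.5615, so P(C) = 0.5615/(1+0.5615) ≈ 0.36.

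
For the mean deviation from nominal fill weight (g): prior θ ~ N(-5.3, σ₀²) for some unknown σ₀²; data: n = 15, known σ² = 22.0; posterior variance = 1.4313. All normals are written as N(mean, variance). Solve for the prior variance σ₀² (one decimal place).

σ₀² = 59.4

For the Normal–Normal model with known σ², precisions add: τ_n = τ₀ + n/σ².
So 1/σ₀² = 1/1.4313 − 15/22.0 = 0.698666 − 0.681818 = 0.016848.
Hence σ₀² = 1/0.016848 ≈ 59.4.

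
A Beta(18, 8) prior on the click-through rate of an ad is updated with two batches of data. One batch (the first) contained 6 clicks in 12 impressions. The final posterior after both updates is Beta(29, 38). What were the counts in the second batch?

Sequential conjugate updates are equivalent to a single update on the pooled data, so total successes = posterior α − prior α and total failures = posterior β − prior β.
Total across both batches: 29−18=11 clicks, 38−8=30 non-clicks.
Subtract the first batch: 11−6=5 clicks and 30−6=24 non-clicks.

5 clicks and 24 non-clicks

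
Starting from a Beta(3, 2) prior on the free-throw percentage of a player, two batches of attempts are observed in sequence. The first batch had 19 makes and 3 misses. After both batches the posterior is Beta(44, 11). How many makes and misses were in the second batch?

Because Beta–binomial updating is additive in the counts, the combined data contributed (α_post−α_prior, β_post−β_prior) successes and failures.
Total across both batches: 44−3=41 makes, 11−2=9 misses.
Subtract the first batch: 41−19=22 makes and 9−3=6 misses.

22 makes and 6 misses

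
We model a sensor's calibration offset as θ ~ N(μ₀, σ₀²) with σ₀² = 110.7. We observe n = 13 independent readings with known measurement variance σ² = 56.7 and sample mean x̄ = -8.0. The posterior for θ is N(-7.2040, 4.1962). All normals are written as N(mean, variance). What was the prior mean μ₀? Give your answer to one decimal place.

μ₀ = 13.0

The posterior mean is a precision-weighted average: μ_n = (τ₀μ₀ + τ_data·x̄)/(τ₀+τ_data), with τ₀=1/σ₀² and τ_data=n/σ².
Here τ₀ = 1/110.7 = 0.009033 and τ_data = 13/56.7 = 0.229277, so τ_n = 0.238310.
Rearranging for μ₀: μ₀ = (μ_n·τ_n − τ_data·x̄)/τ₀ = (-7.2040·0.238310 − 0.229277·-8.0) / 0.009033 = 0.117431/0.009033 ≈ 13.0.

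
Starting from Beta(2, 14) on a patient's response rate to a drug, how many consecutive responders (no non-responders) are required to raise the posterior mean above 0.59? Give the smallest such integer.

k = 19

After k responders and 0 non-responders the posterior is Beta(2+k, 14), with mean (2+k)/(2+14+k).
Set (2+k)/(16+k) > 0.59 and solve: k > (0.59·16 − 2)/(1 − 0.59) = 18.146.
The smallest integer exceeding 18.146 is 19, and checking k=19: (21)/(35) = 0.6000 > 0.59.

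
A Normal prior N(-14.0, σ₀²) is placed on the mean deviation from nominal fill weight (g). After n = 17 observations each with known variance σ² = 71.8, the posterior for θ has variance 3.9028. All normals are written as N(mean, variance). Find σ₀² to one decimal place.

σ₀² = 51.4

For the Normal–Normal model with known σ², precisions add: τ_n = τ₀ + n/σ².
So 1/σ₀² = 1/3.9028 − 17/71.8 = 0.256226 − 0.236769 = 0.019457.
Hence σ₀² = 1/0.019457 ≈ 51.4.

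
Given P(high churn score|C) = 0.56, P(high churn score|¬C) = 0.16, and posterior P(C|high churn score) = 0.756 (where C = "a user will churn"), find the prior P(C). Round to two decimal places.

Bayes' rule in odds form gives O(C|E) = O(C)·[P(E|C)/P(E|¬C)], hence O(C) = O(C|E)/LR.
Posterior odds = 0.756/(1−0.756) = 3.0984. LR = 0.56/0.16 = 3.5000.
Prior odds = 3.0984/3.5000 = 0.8853, so P(C) = 0.8853/(1+0.8853) ≈ 0.47.

P(C) = 0.47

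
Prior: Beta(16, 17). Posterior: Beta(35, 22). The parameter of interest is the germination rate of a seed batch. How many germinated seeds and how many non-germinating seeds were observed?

19 germinated seeds and 5 non-germinating seeds

Under Beta–binomial conjugacy the posterior parameters are (α+s, β+f).
Match parameters: s=35−16=19, f=22−17=5.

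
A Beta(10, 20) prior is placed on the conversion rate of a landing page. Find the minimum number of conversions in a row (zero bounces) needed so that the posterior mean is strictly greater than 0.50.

k = 11

After k conversions and 0 bounces the posterior is Beta(10+k, 20), with mean (10+k)/(10+20+k).
Set (10+k)/(30+k) > 0.50 and solve: k > (0.50·30 − 10)/(1 − 0.50) = 10.000.
The smallest integer exceeding 10.000 is 11.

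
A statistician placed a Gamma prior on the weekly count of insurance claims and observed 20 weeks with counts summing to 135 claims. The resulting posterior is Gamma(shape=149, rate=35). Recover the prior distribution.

A Gamma(α, β) prior (rate parametrization) on a Poisson rate with n observations summing to S gives posterior Gamma(α+S, β+n).
So α = 149 − 135 = 14 and β = 35 − 20 = 15.

Gamma(shape=14, rate=15)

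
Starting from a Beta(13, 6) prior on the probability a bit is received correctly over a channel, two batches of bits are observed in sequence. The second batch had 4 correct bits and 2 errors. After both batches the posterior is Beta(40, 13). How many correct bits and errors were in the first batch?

23 correct bits and 5 errors

Because Beta–binomial updating is additive in the counts, the combined data contributed (α_post−α_prior, β_post−β_prior) successes and failures.
Total across both batches: 40−13=27 correct bits, 13−6=7 errors.
Subtract the second batch: 27−4=23 correct bits and 7−2=5 errors.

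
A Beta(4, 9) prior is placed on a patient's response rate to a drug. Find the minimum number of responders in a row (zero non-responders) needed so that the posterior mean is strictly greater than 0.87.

After k responders and 0 non-responders the posterior is Beta(4+k, 9), with mean (4+k)/(4+9+k).
Set (4+k)/(13+k) > 0.87 and solve: k > (0.87·13 − 4)/(1 − 0.87) = 56.231.
The smallest integer exceeding 56.231 is 57, and checking k=57: (61)/(70) = 0.8714 > 0.87.

k = 57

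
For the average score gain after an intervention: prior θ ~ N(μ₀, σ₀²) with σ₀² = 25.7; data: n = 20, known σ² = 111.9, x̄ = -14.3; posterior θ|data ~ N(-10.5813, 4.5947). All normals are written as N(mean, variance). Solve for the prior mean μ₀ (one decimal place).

μ₀ = 6.5

The posterior mean is a precision-weighted average: μ_n = (τ₀μ₀ + τ_data·x̄)/(τ₀+τ_data), with τ₀=1/σ₀² and τ_data=n/σ².
Here τ₀ = 1/25.7 = 0.038911 and τ_data = 20/111.9 = 0.178731, so τ_n = 0.217642.
Rearranging for μ₀: μ₀ = (μ_n·τ_n − τ_data·x̄)/τ₀ = (-10.5813·0.217642 − 0.178731·-14.3) / 0.038911 = 0.252918/0.038911 ≈ 6.5.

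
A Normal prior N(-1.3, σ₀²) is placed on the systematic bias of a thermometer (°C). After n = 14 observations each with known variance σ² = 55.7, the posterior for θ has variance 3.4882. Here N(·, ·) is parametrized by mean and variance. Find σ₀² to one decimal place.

σ₀² = 28.3

For the Normal–Normal model with known σ², precisions add: τ_n = τ₀ + n/σ².
So 1/σ₀² = 1/3.4882 − 14/55.7 = 0.286681 − 0.251346 = 0.035335.
Hence σ₀² = 1/0.035335 ≈ 28.3.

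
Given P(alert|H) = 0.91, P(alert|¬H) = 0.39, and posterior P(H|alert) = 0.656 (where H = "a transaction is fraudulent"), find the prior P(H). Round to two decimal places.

P(H) = 0.45

Bayes' rule in odds form gives O(H|E) = O(H)·[P(E|H)/P(E|¬H)], hence O(H) = O(H|E)/LR.
Posterior odds = 0.656/(1−0.656) = 1.9070. LR = 0.91/0.39 = 2.3333.
Prior odds = 1.9070/2.3333 = 0.8173, so P(H) = 0.8173/(1+0.8173) ≈ 0.45.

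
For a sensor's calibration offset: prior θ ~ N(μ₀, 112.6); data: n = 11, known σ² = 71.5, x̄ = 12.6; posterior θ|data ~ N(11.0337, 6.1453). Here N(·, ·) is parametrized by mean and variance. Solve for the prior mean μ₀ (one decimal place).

μ₀ = -16.1

The posterior mean is a precision-weighted average: μ_n = (τ₀μ₀ + τ_data·x̄)/(τ₀+τ_data), with τ₀=1/σ₀² and τ_data=n/σ².
Here τ₀ = 1/112.6 = 0.008881 and τ_data = 11/71.5 = 0.153846, so τ_n = 0.162727.
Rearranging for μ₀: μ₀ = (μ_n·τ_n − τ_data·x̄)/τ₀ = (11.0337·0.162727 − 0.153846·12.6) / 0.008881 = -0.142979/0.008881 ≈ -16.1.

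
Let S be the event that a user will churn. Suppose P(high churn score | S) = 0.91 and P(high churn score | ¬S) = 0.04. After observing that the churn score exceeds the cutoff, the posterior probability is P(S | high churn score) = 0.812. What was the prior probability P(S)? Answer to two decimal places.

Bayes' rule in odds form gives O(S|E) = O(S)·[P(E|S)/P(E|¬S)], hence O(S) = O(S|E)/LR.
Posterior odds = 0.812/(1−0.812) = 4.3191. LR = 0.91/0.04 = 22.7500.
Prior odds = 4.3191/22.7500 = 0.1899, so P(S) = 0.1899/(1+0.1899) ≈ 0.16.

P(S) = 0.16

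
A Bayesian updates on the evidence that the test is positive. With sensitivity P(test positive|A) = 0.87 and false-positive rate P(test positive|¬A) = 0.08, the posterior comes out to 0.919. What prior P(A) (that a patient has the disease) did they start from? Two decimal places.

P(A) = 0.51

In odds form, posterior odds = prior odds × likelihood ratio, so prior odds = posterior odds ÷ LR.
Posterior odds = 0.919/(1−0.919) = 11.3457. LR = 0.87/0.08 = 10.8750.
Prior odds = 11.3457/10.8750 = 1.0433, so P(A) = 1.0433/(1+1.0433) ≈ 0.51.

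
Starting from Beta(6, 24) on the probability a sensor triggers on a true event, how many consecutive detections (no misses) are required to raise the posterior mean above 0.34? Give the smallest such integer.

After k detections and 0 misses the posterior is Beta(6+k, 24), with mean (6+k)/(6+24+k).
Set (6+k)/(30+k) > 0.34 and solve: k > (0.34·30 − 6)/(1 − 0.34) = 6.364.
The smallest integer exceeding 6.364 is 7.

k = 7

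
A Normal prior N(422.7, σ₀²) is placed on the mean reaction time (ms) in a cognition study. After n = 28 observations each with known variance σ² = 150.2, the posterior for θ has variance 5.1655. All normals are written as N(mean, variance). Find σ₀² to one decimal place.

σ₀² = 139.4

For the Normal–Normal model with known σ², precisions add: τ_n = τ₀ + n/σ².
So 1/σ₀² = 1/5.1655 − 28/150.2 = 0.193592 − 0.186418 = 0.007174.
Hence σ₀² = 1/0.007174 ≈ 139.4.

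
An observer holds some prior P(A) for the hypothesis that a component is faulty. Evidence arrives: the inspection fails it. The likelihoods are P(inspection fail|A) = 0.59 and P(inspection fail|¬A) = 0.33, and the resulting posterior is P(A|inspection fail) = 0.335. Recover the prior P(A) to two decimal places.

In odds form, posterior odds = prior odds × likelihood ratio, so prior odds = posterior odds ÷ LR.
Posterior odds = 0.335/(1−0.335) = 0.5038. LR = 0.59/0.33 = 1.7879.
Prior odds = 0.5038/1.7879 = 0.2818, so P(A) = 0.2818/(1+0.2818) ≈ 0.22.

P(A) = 0.22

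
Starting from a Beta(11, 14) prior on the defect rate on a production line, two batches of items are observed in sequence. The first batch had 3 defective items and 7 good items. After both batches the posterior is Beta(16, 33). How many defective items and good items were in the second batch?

2 defective items and 12 good items

Because Beta–binomial updating is additive in the counts, the combined data contributed (α_post−α_prior, β_post−β_prior) successes and failures.
Total across both batches: 16−11=5 defective items, 33−14=19 good items.
Subtract the first batch: 5−3=2 defective items and 19−7=12 good items.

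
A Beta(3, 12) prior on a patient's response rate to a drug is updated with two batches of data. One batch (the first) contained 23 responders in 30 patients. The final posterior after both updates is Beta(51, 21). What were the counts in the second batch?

Sequential conjugate updates are equivalent to a single update on the pooled data, so total successes = posterior α − prior α and total failures = posterior β − prior β.
Total across both batches: 51−3=48 responders, 21−12=9 non-responders.
Subtract the first batch: 48−23=25 responders and 9−7=2 non-responders.

25 responders and 2 non-responders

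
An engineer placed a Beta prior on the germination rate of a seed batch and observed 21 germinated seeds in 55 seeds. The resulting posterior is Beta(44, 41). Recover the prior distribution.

Beta(23, 7)

Under Beta–binomial conjugacy the posterior parameters are (α+s, β+f).
Subtract the data counts: 44−21=23, 41−34=7.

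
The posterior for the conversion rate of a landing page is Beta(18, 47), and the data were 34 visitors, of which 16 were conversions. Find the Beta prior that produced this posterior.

Under Beta–binomial conjugacy the posterior parameters are (α+s, β+f).
So α = 18 − 16 = 2 and β = 47 − 18 = 29.

Beta(2, 29)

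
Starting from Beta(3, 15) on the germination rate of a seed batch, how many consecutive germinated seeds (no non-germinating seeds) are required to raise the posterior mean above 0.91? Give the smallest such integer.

After k germinated seeds and 0 non-germinating seeds the posterior is Beta(3+k, 15), with mean (3+k)/(3+15+k).
Set (3+k)/(18+k) > 0.91 and solve: k > (0.91·18 − 3)/(1 − 0.91) = 148.667.
The smallest integer exceeding 148.667 is 149.

k = 149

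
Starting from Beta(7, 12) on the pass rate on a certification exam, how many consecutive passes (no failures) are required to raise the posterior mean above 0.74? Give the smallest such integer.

k = 28

After k passes and 0 failures the posterior is Beta(7+k, 12), with mean (7+k)/(7+12+k).
Set (7+k)/(19+k) > 0.74 and solve: k > (0.74·19 − 7)/(1 − 0.74) = 27.154.
The smallest integer exceeding 27.154 is 28.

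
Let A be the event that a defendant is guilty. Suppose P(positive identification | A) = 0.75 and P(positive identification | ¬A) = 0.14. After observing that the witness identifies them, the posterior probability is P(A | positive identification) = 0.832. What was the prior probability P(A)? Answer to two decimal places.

P(A) = 0.48

In odds form, posterior odds = prior odds × likelihood ratio, so prior odds = posterior odds ÷ LR.
Posterior odds = 0.832/(1−0.832) = 4.9524. LR = 0.75/0.14 = 5.3571.
Prior odds = 4.9524/5.3571 = 0.9245, so P(A) = 0.9245/(1+0.9245) ≈ 0.48.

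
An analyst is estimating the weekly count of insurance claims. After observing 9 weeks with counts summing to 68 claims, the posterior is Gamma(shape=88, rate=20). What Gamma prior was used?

A Gamma(α, β) prior (rate parametrization) on a Poisson rate with n observations summing to S gives posterior Gamma(α+S, β+n).
So α = 88 − 68 = 20 and β = 20 − 9 = 11.

Gamma(shape=20, rate=11)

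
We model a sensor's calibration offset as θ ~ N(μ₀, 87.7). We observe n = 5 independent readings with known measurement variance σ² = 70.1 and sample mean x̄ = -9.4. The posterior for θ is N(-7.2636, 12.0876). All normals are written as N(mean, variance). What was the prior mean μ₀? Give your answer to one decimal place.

μ₀ = 6.1

With known observation variance, the Normal–Normal posterior has precision τ_n = τ₀ + n/σ² and mean μ_n = (τ₀μ₀ + (n/σ²)x̄)/τ_n.
Here τ₀ = 1/87.7 = 0.011403 and τ_data = 5/70.1 = 0.071327, so τ_n = 0.082730.
Rearranging for μ₀: μ₀ = (μ_n·τ_n − τ_data·x̄)/τ₀ = (-7.2636·0.082730 − 0.071327·-9.4) / 0.011403 = 0.069556/0.011403 ≈ 6.1.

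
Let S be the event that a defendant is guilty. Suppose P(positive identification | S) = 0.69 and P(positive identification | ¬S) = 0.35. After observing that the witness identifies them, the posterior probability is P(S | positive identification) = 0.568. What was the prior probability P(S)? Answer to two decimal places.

P(S) = 0.40

Bayes' rule in odds form gives O(S|E) = O(S)·[P(E|S)/P(E|¬S)], hence O(S) = O(S|E)/LR.
Posterior odds = 0.568/(1−0.568) = 1.3148. LR = 0.69/0.35 = 1.9714.
Prior odds = 1.3148/1.9714 = 0.6669, so P(S) = 0.6669/(1+0.6669) ≈ 0.40.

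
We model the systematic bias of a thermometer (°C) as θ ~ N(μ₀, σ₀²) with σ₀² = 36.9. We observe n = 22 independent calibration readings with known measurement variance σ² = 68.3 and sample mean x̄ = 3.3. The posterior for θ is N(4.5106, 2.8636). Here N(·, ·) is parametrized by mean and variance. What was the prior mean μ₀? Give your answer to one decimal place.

The posterior mean is a precision-weighted average: μ_n = (τ₀μ₀ + τ_data·x̄)/(τ₀+τ_data), with τ₀=1/σ₀² and τ_data=n/σ².
Here τ₀ = 1/36.9 = 0.027100 and τ_data = 22/68.3 = 0.322108, so τ_n = 0.349208.
Rearranging for μ₀: μ₀ = (μ_n·τ_n − τ_data·x̄)/τ₀ = (4.5106·0.349208 − 0.322108·3.3) / 0.027100 = 0.512181/0.027100 ≈ 18.9.

μ₀ = 18.9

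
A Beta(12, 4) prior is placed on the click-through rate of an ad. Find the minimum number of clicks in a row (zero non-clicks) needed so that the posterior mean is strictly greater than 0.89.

After k clicks and 0 non-clicks the posterior is Beta(12+k, 4), with mean (12+k)/(12+4+k).
Set (12+k)/(16+k) > 0.89 and solve: k > (0.89·16 − 12)/(1 − 0.89) = 20.364.
The smallest integer exceeding 20.364 is 21, and checking k=21: (33)/(37) = 0.8919 > 0.89.

k = 21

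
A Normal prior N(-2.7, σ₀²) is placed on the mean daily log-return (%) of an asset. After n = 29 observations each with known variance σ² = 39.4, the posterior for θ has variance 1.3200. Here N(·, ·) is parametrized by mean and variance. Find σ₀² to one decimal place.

For the Normal–Normal model with known σ², precisions add: τ_n = τ₀ + n/σ².
So 1/σ₀² = 1/1.3200 − 29/39.4 = 0.757576 − 0.736041 = 0.021535.
Hence σ₀² = 1/0.021535 ≈ 46.4.

σ₀² = 46.4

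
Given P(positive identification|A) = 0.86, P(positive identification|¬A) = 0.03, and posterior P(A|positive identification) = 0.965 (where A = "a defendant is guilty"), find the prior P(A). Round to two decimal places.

P(A) = 0.49

Bayes' rule in odds form gives O(A|E) = O(A)·[P(E|A)/P(E|¬A)], hence O(A) = O(A|E)/LR.
Posterior odds = 0.965/(1−0.965) = 27.5714. LR = 0.86/0.03 = 28.6667.
Prior odds = 27.5714/28.6667 = 0.9618, so P(A) = 0.9618/(1+0.9618) ≈ 0.49.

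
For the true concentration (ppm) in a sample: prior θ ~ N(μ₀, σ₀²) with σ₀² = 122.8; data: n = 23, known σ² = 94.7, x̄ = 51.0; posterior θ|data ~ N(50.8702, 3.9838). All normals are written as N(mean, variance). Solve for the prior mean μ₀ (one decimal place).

The posterior mean is a precision-weighted average: μ_n = (τ₀μ₀ + τ_data·x̄)/(τ₀+τ_data), with τ₀=1/σ₀² and τ_data=n/σ².
Here τ₀ = 1/122.8 = 0.008143 and τ_data = 23/94.7 = 0.242872, so τ_n = 0.251015.
Rearranging for μ₀: μ₀ = (μ_n·τ_n − τ_data·x̄)/τ₀ = (50.8702·0.251015 − 0.242872·51.0) / 0.008143 = 0.382711/0.008143 ≈ 47.0.

μ₀ = 47.0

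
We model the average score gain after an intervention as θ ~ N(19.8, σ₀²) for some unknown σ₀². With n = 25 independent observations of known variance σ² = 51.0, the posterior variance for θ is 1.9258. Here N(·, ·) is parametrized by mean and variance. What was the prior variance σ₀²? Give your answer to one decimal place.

σ₀² = 34.4

For the Normal–Normal model with known σ², precisions add: τ_n = τ₀ + n/σ².
So 1/σ₀² = 1/1.9258 − 25/51.0 = 0.519265 − 0.490196 = 0.029069.
Hence σ₀² = 1/0.029069 ≈ 34.4.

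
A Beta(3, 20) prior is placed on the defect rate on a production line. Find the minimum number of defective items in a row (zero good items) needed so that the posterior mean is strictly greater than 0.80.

After k defective items and 0 good items the posterior is Beta(3+k, 20), with mean (3+k)/(3+20+k).
Set (3+k)/(23+k) > 0.80 and solve: k > (0.80·23 − 3)/(1 − 0.80) = 77.000.
The smallest integer exceeding 77.000 is 78, and checking k=78: (81)/(101) = 0.8020 > 0.80.

k = 78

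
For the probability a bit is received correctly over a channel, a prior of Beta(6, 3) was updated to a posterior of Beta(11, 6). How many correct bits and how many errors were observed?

5 correct bits and 3 errors

Under Beta–binomial conjugacy the posterior parameters are (a+s, b+f).
Match parameters: s=11−6=5, f=6−3=3.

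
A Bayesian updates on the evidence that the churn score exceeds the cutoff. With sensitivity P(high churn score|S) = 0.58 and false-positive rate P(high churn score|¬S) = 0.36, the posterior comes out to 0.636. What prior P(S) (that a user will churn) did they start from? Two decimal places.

In odds form, posterior odds = prior odds × likelihood ratio, so prior odds = posterior odds ÷ LR.
Posterior odds = 0.636/(1−0.636) = 1.7473. LR = 0.58/0.36 = 1.6111.
Prior odds = 1.7473/1.6111 = 1.0845, so P(S) = 1.0845/(1+1.0845) ≈ 0.52.

P(S) = 0.52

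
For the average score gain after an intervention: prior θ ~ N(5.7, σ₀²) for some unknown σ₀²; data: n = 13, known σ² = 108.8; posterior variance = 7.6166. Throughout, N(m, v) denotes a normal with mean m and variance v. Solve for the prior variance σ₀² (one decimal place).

σ₀² = 84.7

For the Normal–Normal model with known σ², precisions add: τ_n = τ₀ + n/σ².
So 1/σ₀² = 1/7.6166 − 13/108.8 = 0.131292 − 0.119485 = 0.011807.
Hence σ₀² = 1/0.011807 ≈ 84.7.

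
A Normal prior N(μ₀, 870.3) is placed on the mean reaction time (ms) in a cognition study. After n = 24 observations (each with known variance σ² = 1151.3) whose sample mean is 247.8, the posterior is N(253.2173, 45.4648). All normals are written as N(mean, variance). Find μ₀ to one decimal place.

μ₀ = 351.5

The posterior mean is a precision-weighted average: μ_n = (τ₀μ₀ + τ_data·x̄)/(τ₀+τ_data), with τ₀=1/σ₀² and τ_data=n/σ².
Here τ₀ = 1/870.3 = 0.001149 and τ_data = 24/1151.3 = 0.020846, so τ_n = 0.021995.
Rearranging for μ₀: μ₀ = (μ_n·τ_n − τ_data·x̄)/τ₀ = (253.2173·0.021995 − 0.020846·247.8) / 0.001149 = 0.403876/0.001149 ≈ 351.5.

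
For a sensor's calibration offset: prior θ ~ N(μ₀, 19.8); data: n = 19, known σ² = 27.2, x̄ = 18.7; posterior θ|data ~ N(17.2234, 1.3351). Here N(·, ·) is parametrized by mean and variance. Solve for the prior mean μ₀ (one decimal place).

With known observation variance, the Normal–Normal posterior has precision τ_n = τ₀ + n/σ² and mean μ_n = (τ₀μ₀ + (n/σ²)x̄)/τ_n.
Here τ₀ = 1/19.8 = 0.050505 and τ_data = 19/27.2 = 0.698529, so τ_n = 0.749034.
Rearranging for μ₀: μ₀ = (μ_n·τ_n − τ_data·x̄)/τ₀ = (17.2234·0.749034 − 0.698529·18.7) / 0.050505 = -0.161580/0.050505 ≈ -3.2.

μ₀ = -3.2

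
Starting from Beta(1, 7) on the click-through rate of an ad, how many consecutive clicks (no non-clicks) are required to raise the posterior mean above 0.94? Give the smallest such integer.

k = 109

After k clicks and 0 non-clicks the posterior is Beta(1+k, 7), with mean (1+k)/(1+7+k).
Set (1+k)/(8+k) > 0.94 and solve: k > (0.94·8 − 1)/(1 − 0.94) = 108.667.
The smallest integer exceeding 108.667 is 109.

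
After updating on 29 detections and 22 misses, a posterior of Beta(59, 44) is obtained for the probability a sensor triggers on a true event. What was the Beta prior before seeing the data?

Beta is conjugate to the binomial likelihood: posterior = Beta(α+s, β+f).
Subtract the data counts: 59−29=30, 44−22=22.

Beta(30, 22)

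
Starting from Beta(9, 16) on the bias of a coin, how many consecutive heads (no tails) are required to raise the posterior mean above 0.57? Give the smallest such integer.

After k heads and 0 tails the posterior is Beta(9+k, 16), with mean (9+k)/(9+16+k).
Set (9+k)/(25+k) > 0.57 and solve: k > (0.57·25 − 9)/(1 − 0.57) = 12.209.
The smallest integer exceeding 12.209 is 13, and checking k=13: (22)/(38) = 0.5789 > 0.57.

k = 13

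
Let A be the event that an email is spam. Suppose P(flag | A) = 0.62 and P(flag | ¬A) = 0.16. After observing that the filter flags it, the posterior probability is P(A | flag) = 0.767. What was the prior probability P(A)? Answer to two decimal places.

P(A) = 0.46

In odds form, posterior odds = prior odds × likelihood ratio, so prior odds = posterior odds ÷ LR.
Posterior odds = 0.767/(1−0.767) = 3.2918. LR = 0.62/0.16 = 3.8750.
Prior odds = 3.2918/3.8750 = 0.8495, so P(A) = 0.8495/(1+0.8495) ≈ 0.46.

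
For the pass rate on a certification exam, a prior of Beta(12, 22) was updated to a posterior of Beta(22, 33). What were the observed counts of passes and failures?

10 passes and 11 failures

Under Beta–binomial conjugacy the posterior parameters are (α+s, β+f).
So s = 22 − 12 = 10 and f = 33 − 22 = 11.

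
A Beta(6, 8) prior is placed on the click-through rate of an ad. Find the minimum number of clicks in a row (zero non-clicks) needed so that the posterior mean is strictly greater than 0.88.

After k clicks and 0 non-clicks the posterior is Beta(6+k, 8), with mean (6+k)/(6+8+k).
Set (6+k)/(14+k) > 0.88 and solve: k > (0.88·14 − 6)/(1 − 0.88) = 52.667.
The smallest integer exceeding 52.667 is 53, and checking k=53: (59)/(67) = 0.8806 > 0.88.

k = 53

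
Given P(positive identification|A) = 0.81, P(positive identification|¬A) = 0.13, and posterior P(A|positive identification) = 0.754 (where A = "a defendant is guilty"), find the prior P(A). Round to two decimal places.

In odds form, posterior odds = prior odds × likelihood ratio, so prior odds = posterior odds ÷ LR.
Posterior odds = 0.754/(1−0.754) = 3.0650. LR = 0.81/0.13 = 6.2308.
Prior odds = 3.0650/6.2308 = 0.4919, so P(A) = 0.4919/(1+0.4919) ≈ 0.33.

P(A) = 0.33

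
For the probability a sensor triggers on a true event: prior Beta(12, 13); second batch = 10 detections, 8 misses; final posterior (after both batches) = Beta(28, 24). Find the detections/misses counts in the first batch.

Because Beta–binomial updating is additive in the counts, the combined data contributed (α_post−α_prior, β_post−β_prior) successes and failures.
Total across both batches: 28−12=16 detections, 24−13=11 misses.
Subtract the second batch: 16−10=6 detections and 11−8=3 misses.

6 detections and 3 misses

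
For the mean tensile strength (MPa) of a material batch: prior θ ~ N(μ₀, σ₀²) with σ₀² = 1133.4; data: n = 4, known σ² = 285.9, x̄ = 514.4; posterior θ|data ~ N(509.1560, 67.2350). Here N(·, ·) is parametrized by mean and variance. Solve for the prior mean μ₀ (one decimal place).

μ₀ = 426.0

With known observation variance, the Normal–Normal posterior has precision τ_n = τ₀ + n/σ² and mean μ_n = (τ₀μ₀ + (n/σ²)x̄)/τ_n.
Here τ₀ = 1/1133.4 = 0.000882 and τ_data = 4/285.9 = 0.013991, so τ_n = 0.014873.
Rearranging for μ₀: μ₀ = (μ_n·τ_n − τ_data·x̄)/τ₀ = (509.1560·0.014873 − 0.013991·514.4) / 0.000882 = 0.375707/0.000882 ≈ 426.0.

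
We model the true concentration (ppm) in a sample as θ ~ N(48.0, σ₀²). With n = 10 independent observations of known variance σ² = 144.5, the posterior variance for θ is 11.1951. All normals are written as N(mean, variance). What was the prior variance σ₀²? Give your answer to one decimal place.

Posterior precision equals prior precision plus data precision: 1/σ_n² = 1/σ₀² + n/σ².
So 1/σ₀² = 1/11.1951 − 10/144.5 = 0.089325 − 0.069204 = 0.020121.
Hence σ₀² = 1/0.020121 ≈ 49.7.

σ₀² = 49.7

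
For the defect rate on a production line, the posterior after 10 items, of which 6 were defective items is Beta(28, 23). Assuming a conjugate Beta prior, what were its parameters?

Beta(22, 19)

Beta is conjugate to the binomial likelihood: posterior = Beta(a+s, b+f).
So a = 28 − 6 = 22 and b = 23 − 4 = 19.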